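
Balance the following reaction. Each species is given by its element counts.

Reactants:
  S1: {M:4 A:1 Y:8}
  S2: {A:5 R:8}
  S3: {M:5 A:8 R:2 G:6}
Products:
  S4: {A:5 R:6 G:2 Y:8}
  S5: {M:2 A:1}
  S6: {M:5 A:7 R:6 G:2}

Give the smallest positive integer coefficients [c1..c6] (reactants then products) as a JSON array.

M: 4·4+6·0+3·5 = 31 | 4·0+3·2+5·5 = 31
A: 4·1+6·5+3·8 = 58 | 4·5+3·1+5·7 = 58
R: 4·0+6·8+3·2 = 54 | 4·6+3·0+5·6 = 54
G: 4·0+6·0+3·6 = 18 | 4·2+3·0+5·2 = 18
Y: 4·8+6·0+3·0 = 32 | 4·8+3·0+5·0 = 32
gcd(4,6,3,4,3,5) = 1

Coefficients: [4, 6, 3, 4, 3, 5]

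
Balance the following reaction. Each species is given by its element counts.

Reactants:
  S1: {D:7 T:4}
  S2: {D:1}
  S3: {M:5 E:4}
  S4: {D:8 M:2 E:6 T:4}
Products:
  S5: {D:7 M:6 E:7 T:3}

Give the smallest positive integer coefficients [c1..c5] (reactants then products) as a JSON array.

Coefficients: [1, 5, 4, 2, 4]

D: 1·7+5·1+4·0+2·8 = 28 | 4·7 = 28
M: 1·0+5·0+4·5+2·2 = 24 | 4·6 = 24
E: 1·0+5·0+4·4+2·6 = 28 | 4·7 = 28
T: 1·4+5·0+4·0+2·4 = 12 | 4·3 = 12
gcd(1,5,4,2,4) = 1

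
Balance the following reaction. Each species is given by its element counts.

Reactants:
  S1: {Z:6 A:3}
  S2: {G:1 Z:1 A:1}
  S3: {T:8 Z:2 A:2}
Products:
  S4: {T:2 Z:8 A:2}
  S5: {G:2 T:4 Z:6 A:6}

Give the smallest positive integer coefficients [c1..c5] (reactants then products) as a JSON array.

G: 4·0+6·1+2·0 = 6 | 2·0+3·2 = 6
T: 4·0+6·0+2·8 = 16 | 2·2+3·4 = 16
Z: 4·6+6·1+2·2 = 34 | 2·8+3·6 = 34
A: 4·3+6·1+2·2 = 22 | 2·2+3·6 = 22
gcd(4,6,2,2,3) = 1

Coefficients: [4, 6, 2, 2, 3]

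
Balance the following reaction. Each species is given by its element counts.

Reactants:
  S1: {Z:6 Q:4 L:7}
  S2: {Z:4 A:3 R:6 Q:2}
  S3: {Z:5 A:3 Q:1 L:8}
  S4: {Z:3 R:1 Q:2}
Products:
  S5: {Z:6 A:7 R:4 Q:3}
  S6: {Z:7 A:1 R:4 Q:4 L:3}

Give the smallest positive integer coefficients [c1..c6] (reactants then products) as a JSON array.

Coefficients: [1, 3, 1, 6, 1, 5]

Z: 1·6+3·4+1·5+6·3 = 41 | 1·6+5·7 = 41
A: 1·0+3·3+1·3+6·0 = 12 | 1·7+5·1 = 12
R: 1·0+3·6+1·0+6·1 = 24 | 1·4+5·4 = 24
Q: 1·4+3·2+1·1+6·2 = 23 | 1·3+5·4 = 23
L: 1·7+3·0+1·8+6·0 = 15 | 1·0+5·3 = 15
gcd(1,3,1,6,1,5) = 1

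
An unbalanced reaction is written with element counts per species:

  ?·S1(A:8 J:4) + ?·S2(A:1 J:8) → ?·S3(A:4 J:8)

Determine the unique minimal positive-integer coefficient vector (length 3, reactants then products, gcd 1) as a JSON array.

Coefficients: [2, 4, 5]

A: 2·8+4·1 = 20 | 5·4 = 20
J: 2·4+4·8 = 40 | 5·8 = 40
gcd(2,4,5) = 1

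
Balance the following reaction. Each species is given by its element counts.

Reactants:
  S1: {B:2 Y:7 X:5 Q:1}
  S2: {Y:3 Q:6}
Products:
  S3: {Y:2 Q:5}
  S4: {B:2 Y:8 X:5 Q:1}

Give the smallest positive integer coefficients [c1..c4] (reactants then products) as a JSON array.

B: 3·2+5·0 = 6 | 6·0+3·2 = 6
Y: 3·7+5·3 = 36 | 6·2+3·8 = 36
X: 3·5+5·0 = 15 | 6·0+3·5 = 15
Q: 3·1+5·6 = 33 | 6·5+3·1 = 33
gcd(3,5,6,3) = 1

Coefficients: [3, 5, 6, 3]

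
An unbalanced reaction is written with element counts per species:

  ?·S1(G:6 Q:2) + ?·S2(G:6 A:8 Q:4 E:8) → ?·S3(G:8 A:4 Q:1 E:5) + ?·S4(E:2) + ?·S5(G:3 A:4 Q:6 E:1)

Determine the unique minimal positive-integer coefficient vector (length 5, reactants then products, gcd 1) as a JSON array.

G: 5·6+5·6 = 60 | 6·8+3·0+4·3 = 60
A: 5·0+5·8 = 40 | 6·4+3·0+4·4 = 40
Q: 5·2+5·4 = 30 | 6·1+3·0+4·6 = 30
E: 5·0+5·8 = 40 | 6·5+3·2+4·1 = 40
gcd(5,5,6,3,4) = 1

Coefficients: [5, 5, 6, 3, 4]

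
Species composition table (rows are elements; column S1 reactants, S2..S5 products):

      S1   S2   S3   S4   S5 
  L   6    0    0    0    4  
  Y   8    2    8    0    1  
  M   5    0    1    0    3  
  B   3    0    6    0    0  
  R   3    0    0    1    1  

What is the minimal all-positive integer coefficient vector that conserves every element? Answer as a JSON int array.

Coefficients: [4, 5, 2, 6, 6]

L: 4·6 = 24 | 5·0+2·0+6·0+6·4 = 24
Y: 4·8 = 32 | 5·2+2·8+6·0+6·1 = 32
M: 4·5 = 20 | 5·0+2·1+6·0+6·3 = 20
B: 4·3 = 12 | 5·0+2·6+6·0+6·0 = 12
R: 4·3 = 12 | 5·0+2·0+6·1+6·1 = 12
gcd(4,5,2,6,6) = 1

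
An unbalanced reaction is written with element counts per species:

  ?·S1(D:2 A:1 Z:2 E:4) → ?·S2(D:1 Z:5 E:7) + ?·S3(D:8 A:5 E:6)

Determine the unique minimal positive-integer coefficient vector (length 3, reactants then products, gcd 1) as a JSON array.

Coefficients: [5, 2, 1]

D: 5·2 = 10 | 2·1+1·8 = 10
A: 5·1 = 5 | 2·0+1·5 = 5
Z: 5·2 = 10 | 2·5+1·0 = 10
E: 5·4 = 20 | 2·7+1·6 = 20
gcd(5,2,1) = 1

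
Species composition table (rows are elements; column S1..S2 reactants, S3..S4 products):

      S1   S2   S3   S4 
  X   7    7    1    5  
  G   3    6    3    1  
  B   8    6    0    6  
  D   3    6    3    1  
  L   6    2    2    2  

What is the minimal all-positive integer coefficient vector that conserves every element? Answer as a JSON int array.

X: 3·7+2·7 = 35 | 5·1+6·5 = 35
G: 3·3+2·6 = 21 | 5·3+6·1 = 21
B: 3·8+2·6 = 36 | 5·0+6·6 = 36
D: 3·3+2·6 = 21 | 5·3+6·1 = 21
L: 3·6+2·2 = 22 | 5·2+6·2 = 22
gcd(3,2,5,6) = 1

Coefficients: [3, 2, 5, 6]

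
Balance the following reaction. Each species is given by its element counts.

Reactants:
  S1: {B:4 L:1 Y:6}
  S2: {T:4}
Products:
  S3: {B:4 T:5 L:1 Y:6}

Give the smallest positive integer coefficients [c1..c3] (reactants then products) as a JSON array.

B: 4·4+5·0 = 16 | 4·4 = 16
T: 4·0+5·4 = 20 | 4·5 = 20
L: 4·1+5·0 = 4 | 4·1 = 4
Y: 4·6+5·0 = 24 | 4·6 = 24
gcd(4,5,4) = 1

Coefficients: [4, 5, 4]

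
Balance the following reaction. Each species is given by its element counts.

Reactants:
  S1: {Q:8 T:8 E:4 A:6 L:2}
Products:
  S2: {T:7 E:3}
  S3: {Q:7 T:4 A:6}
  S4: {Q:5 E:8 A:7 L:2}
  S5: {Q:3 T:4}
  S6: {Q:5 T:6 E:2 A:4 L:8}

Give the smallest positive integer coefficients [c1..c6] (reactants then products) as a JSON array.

Coefficients: [6, 2, 3, 2, 4, 1]

Q: 6·8 = 48 | 2·0+3·7+2·5+4·3+1·5 = 48
T: 6·8 = 48 | 2·7+3·4+2·0+4·4+1·6 = 48
E: 6·4 = 24 | 2·3+3·0+2·8+4·0+1·2 = 24
A: 6·6 = 36 | 2·0+3·6+2·7+4·0+1·4 = 36
L: 6·2 = 12 | 2·0+3·0+2·2+4·0+1·8 = 12
gcd(6,2,3,2,4,1) = 1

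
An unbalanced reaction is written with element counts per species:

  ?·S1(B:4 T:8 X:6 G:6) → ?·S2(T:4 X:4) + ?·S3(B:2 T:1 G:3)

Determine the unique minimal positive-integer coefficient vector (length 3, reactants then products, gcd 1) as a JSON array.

Coefficients: [2, 3, 4]

B: 2·4 = 8 | 3·0+4·2 = 8
T: 2·8 = 16 | 3·4+4·1 = 16
X: 2·6 = 12 | 3·4+4·0 = 12
G: 2·6 = 12 | 3·0+4·3 = 12
gcd(2,3,4) = 1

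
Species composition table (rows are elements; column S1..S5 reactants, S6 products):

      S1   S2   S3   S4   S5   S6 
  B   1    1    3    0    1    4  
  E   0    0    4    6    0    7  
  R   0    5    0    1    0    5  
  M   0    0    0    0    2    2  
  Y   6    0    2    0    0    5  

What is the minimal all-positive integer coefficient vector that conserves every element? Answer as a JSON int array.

B: 4·1+5·1+3·3+5·0+6·1 = 24 | 6·4 = 24
E: 4·0+5·0+3·4+5·6+6·0 = 42 | 6·7 = 42
R: 4·0+5·5+3·0+5·1+6·0 = 30 | 6·5 = 30
M: 4·0+5·0+3·0+5·0+6·2 = 12 | 6·2 = 12
Y: 4·6+5·0+3·2+5·0+6·0 = 30 | 6·5 = 30
gcd(4,5,3,5,6,6) = 1

Coefficients: [4, 5, 3, 5, 6, 6]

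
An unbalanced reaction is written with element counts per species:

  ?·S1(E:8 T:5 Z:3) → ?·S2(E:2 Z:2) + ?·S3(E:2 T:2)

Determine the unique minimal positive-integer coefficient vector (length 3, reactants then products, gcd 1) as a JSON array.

Coefficients: [2, 3, 5]

E: 2·8 = 16 | 3·2+5·2 = 16
T: 2·5 = 10 | 3·0+5·2 = 10
Z: 2·3 = 6 | 3·2+5·0 = 6
gcd(2,3,5) = 1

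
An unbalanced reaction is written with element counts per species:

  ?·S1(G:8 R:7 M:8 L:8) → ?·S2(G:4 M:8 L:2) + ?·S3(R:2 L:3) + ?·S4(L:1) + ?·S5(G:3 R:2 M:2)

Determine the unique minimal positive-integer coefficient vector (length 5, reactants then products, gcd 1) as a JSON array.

G: 2·8 = 16 | 1·4+3·0+5·0+4·3 = 16
R: 2·7 = 14 | 1·0+3·2+5·0+4·2 = 14
M: 2·8 = 16 | 1·8+3·0+5·0+4·2 = 16
L: 2·8 = 16 | 1·2+3·3+5·1+4·0 = 16
gcd(2,1,3,5,4) = 1

Coefficients: [2, 1, 3, 5, 4]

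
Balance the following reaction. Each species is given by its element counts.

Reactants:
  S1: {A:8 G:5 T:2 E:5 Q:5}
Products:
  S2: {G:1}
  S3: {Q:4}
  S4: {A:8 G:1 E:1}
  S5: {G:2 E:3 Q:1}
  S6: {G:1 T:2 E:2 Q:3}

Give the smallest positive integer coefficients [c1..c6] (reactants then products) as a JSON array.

A: 3·8 = 24 | 5·0+1·0+3·8+2·0+3·0 = 24
G: 3·5 = 15 | 5·1+1·0+3·1+2·2+3·1 = 15
T: 3·2 = 6 | 5·0+1·0+3·0+2·0+3·2 = 6
E: 3·5 = 15 | 5·0+1·0+3·1+2·3+3·2 = 15
Q: 3·5 = 15 | 5·0+1·4+3·0+2·1+3·3 = 15
gcd(3,5,1,3,2,3) = 1

Coefficients: [3, 5, 1, 3, 2, 3]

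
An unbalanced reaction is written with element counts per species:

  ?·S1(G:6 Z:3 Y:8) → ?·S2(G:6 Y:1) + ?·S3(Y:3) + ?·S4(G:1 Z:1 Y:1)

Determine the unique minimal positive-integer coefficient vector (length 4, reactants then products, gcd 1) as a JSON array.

Coefficients: [2, 1, 3, 6]

G: 2·6 = 12 | 1·6+3·0+6·1 = 12
Z: 2·3 = 6 | 1·0+3·0+6·1 = 6
Y: 2·8 = 16 | 1·1+3·3+6·1 = 16
gcd(2,1,3,6) = 1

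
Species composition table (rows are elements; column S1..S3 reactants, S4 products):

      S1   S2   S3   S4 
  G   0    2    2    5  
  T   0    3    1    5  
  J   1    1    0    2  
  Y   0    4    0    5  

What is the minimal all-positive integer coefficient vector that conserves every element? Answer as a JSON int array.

G: 3·0+5·2+5·2 = 20 | 4·5 = 20
T: 3·0+5·3+5·1 = 20 | 4·5 = 20
J: 3·1+5·1+5·0 = 8 | 4·2 = 8
Y: 3·0+5·4+5·0 = 20 | 4·5 = 20
gcd(3,5,5,4) = 1

Coefficients: [3, 5, 5, 4]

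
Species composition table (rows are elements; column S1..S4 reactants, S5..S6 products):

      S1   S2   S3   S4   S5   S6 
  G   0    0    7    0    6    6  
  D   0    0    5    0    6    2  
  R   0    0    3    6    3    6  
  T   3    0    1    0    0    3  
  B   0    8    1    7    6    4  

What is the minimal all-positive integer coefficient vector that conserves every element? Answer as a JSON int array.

Coefficients: [1, 2, 6, 2, 4, 3]

G: 1·0+2·0+6·7+2·0 = 42 | 4·6+3·6 = 42
D: 1·0+2·0+6·5+2·0 = 30 | 4·6+3·2 = 30
R: 1·0+2·0+6·3+2·6 = 30 | 4·3+3·6 = 30
T: 1·3+2·0+6·1+2·0 = 9 | 4·0+3·3 = 9
B: 1·0+2·8+6·1+2·7 = 36 | 4·6+3·4 = 36
gcd(1,2,6,2,4,3) = 1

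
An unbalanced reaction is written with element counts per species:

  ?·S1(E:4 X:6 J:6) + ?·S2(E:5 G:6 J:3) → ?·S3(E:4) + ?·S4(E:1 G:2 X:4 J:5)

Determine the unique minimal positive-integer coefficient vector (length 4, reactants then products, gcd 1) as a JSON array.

E: 4·4+2·5 = 26 | 5·4+6·1 = 26
G: 4·0+2·6 = 12 | 5·0+6·2 = 12
X: 4·6+2·0 = 24 | 5·0+6·4 = 24
J: 4·6+2·3 = 30 | 5·0+6·5 = 30
gcd(4,2,5,6) = 1

Coefficients: [4, 2, 5, 6]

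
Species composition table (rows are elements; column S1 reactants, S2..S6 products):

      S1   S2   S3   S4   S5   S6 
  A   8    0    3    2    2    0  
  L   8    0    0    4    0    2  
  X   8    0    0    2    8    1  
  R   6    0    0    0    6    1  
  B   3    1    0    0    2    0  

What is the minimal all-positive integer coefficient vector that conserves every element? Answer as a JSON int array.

A: 2·8 = 16 | 4·0+4·3+1·2+1·2+6·0 = 16
L: 2·8 = 16 | 4·0+4·0+1·4+1·0+6·2 = 16
X: 2·8 = 16 | 4·0+4·0+1·2+1·8+6·1 = 16
R: 2·6 = 12 | 4·0+4·0+1·0+1·6+6·1 = 12
B: 2·3 = 6 | 4·1+4·0+1·0+1·2+6·0 = 6
gcd(2,4,4,1,1,6) = 1

Coefficients: [2, 4, 4, 1, 1, 6]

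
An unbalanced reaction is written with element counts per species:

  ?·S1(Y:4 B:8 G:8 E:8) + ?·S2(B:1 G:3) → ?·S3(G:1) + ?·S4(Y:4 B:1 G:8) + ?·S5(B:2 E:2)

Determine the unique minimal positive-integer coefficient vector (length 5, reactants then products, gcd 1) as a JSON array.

Y: 1·4+1·0 = 4 | 3·0+1·4+4·0 = 4
B: 1·8+1·1 = 9 | 3·0+1·1+4·2 = 9
G: 1·8+1·3 = 11 | 3·1+1·8+4·0 = 11
E: 1·8+1·0 = 8 | 3·0+1·0+4·2 = 8
gcd(1,1,3,1,4) = 1

Coefficients: [1, 1, 3, 1, 4]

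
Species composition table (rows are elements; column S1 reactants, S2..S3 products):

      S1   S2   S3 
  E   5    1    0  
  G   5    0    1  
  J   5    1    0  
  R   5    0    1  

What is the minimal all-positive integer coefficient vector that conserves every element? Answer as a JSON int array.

E: 1·5 = 5 | 5·1+5·0 = 5
G: 1·5 = 5 | 5·0+5·1 = 5
J: 1·5 = 5 | 5·1+5·0 = 5
R: 1·5 = 5 | 5·0+5·1 = 5
gcd(1,5,5) = 1

Coefficients: [1, 5, 5]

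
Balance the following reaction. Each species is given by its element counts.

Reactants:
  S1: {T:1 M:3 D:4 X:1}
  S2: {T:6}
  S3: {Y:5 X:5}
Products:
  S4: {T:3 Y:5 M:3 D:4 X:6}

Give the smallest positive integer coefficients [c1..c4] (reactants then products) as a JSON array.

Coefficients: [3, 1, 3, 3]

T: 3·1+1·6+3·0 = 9 | 3·3 = 9
Y: 3·0+1·0+3·5 = 15 | 3·5 = 15
M: 3·3+1·0+3·0 = 9 | 3·3 = 9
D: 3·4+1·0+3·0 = 12 | 3·4 = 12
X: 3·1+1·0+3·5 = 18 | 3·6 = 18
gcd(3,1,3,3) = 1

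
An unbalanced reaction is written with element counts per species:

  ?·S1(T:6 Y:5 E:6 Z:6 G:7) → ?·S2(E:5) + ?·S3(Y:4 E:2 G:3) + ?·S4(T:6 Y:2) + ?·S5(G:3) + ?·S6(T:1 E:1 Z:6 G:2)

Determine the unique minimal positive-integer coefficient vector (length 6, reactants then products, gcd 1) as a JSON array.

T: 6·6 = 36 | 4·0+5·0+5·6+5·0+6·1 = 36
Y: 6·5 = 30 | 4·0+5·4+5·2+5·0+6·0 = 30
E: 6·6 = 36 | 4·5+5·2+5·0+5·0+6·1 = 36
Z: 6·6 = 36 | 4·0+5·0+5·0+5·0+6·6 = 36
G: 6·7 = 42 | 4·0+5·3+5·0+5·3+6·2 = 42
gcd(6,4,5,5,5,6) = 1

Coefficients: [6, 4, 5, 5, 5, 6]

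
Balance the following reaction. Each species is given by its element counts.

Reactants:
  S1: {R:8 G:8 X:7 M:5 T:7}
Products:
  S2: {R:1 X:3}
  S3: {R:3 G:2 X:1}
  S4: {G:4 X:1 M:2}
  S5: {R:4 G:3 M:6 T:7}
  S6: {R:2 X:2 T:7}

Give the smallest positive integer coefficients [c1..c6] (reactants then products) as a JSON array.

R: 4·8 = 32 | 5·1+5·3+4·0+2·4+2·2 = 32
G: 4·8 = 32 | 5·0+5·2+4·4+2·3+2·0 = 32
X: 4·7 = 28 | 5·3+5·1+4·1+2·0+2·2 = 28
M: 4·5 = 20 | 5·0+5·0+4·2+2·6+2·0 = 20
T: 4·7 = 28 | 5·0+5·0+4·0+2·7+2·7 = 28
gcd(4,5,5,4,2,2) = 1

Coefficients: [4, 5, 5, 4, 2, 2]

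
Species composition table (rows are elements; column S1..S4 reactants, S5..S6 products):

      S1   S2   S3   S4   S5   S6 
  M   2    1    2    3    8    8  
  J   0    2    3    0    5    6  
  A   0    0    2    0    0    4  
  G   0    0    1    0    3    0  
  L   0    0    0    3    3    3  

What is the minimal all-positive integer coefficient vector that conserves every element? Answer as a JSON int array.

M: 4·2+5·1+6·2+5·3 = 40 | 2·8+3·8 = 40
J: 4·0+5·2+6·3+5·0 = 28 | 2·5+3·6 = 28
A: 4·0+5·0+6·2+5·0 = 12 | 2·0+3·4 = 12
G: 4·0+5·0+6·1+5·0 = 6 | 2·3+3·0 = 6
L: 4·0+5·0+6·0+5·3 = 15 | 2·3+3·3 = 15
gcd(4,5,6,5,2,3) = 1

Coefficients: [4, 5, 6, 5, 2, 3]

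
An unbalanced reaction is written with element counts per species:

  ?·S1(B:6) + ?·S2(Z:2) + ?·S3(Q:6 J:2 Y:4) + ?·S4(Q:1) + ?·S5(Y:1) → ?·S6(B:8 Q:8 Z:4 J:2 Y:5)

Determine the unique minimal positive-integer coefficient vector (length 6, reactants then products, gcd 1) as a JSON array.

B: 4·6+6·0+3·0+6·0+3·0 = 24 | 3·8 = 24
Q: 4·0+6·0+3·6+6·1+3·0 = 24 | 3·8 = 24
Z: 4·0+6·2+3·0+6·0+3·0 = 12 | 3·4 = 12
J: 4·0+6·0+3·2+6·0+3·0 = 6 | 3·2 = 6
Y: 4·0+6·0+3·4+6·0+3·1 = 15 | 3·5 = 15
gcd(4,6,3,6,3,3) = 1

Coefficients: [4, 6, 3, 6, 3, 3]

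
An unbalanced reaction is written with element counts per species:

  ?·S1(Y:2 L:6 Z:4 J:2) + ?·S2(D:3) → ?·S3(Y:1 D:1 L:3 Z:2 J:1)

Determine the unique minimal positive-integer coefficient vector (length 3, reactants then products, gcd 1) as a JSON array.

Coefficients: [3, 2, 6]

Y: 3·2+2·0 = 6 | 6·1 = 6
D: 3·0+2·3 = 6 | 6·1 = 6
L: 3·6+2·0 = 18 | 6·3 = 18
Z: 3·4+2·0 = 12 | 6·2 = 12
J: 3·2+2·0 = 6 | 6·1 = 6
gcd(3,2,6) = 1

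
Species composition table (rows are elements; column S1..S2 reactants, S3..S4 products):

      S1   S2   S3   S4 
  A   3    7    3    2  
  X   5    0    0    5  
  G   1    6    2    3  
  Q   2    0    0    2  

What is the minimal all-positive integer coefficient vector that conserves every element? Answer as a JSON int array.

A: 1·3+2·7 = 17 | 5·3+1·2 = 17
X: 1·5+2·0 = 5 | 5·0+1·5 = 5
G: 1·1+2·6 = 13 | 5·2+1·3 = 13
Q: 1·2+2·0 = 2 | 5·0+1·2 = 2
gcd(1,2,5,1) = 1

Coefficients: [1, 2, 5, 1]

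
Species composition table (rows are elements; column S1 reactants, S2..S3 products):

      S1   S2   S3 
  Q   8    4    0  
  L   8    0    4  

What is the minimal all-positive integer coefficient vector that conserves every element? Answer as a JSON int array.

Q: 1·8 = 8 | 2·4+2·0 = 8
L: 1·8 = 8 | 2·0+2·4 = 8
gcd(1,2,2) = 1

Coefficients: [1, 2, 2]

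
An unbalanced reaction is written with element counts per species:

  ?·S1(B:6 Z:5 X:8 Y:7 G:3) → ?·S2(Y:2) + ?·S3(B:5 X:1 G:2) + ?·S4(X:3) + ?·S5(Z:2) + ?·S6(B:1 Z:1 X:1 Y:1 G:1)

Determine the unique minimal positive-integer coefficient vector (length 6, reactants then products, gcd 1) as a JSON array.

B: 1·6 = 6 | 3·0+1·5+2·0+2·0+1·1 = 6
Z: 1·5 = 5 | 3·0+1·0+2·0+2·2+1·1 = 5
X: 1·8 = 8 | 3·0+1·1+2·3+2·0+1·1 = 8
Y: 1·7 = 7 | 3·2+1·0+2·0+2·0+1·1 = 7
G: 1·3 = 3 | 3·0+1·2+2·0+2·0+1·1 = 3
gcd(1,3,1,2,2,1) = 1

Coefficients: [1, 3, 1, 2, 2, 1]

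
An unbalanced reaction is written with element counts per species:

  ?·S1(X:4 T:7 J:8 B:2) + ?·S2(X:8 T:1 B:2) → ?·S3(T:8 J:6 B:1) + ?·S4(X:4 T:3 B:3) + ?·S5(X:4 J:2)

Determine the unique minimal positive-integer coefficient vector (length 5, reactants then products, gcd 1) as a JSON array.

X: 2·4+3·8 = 32 | 1·0+3·4+5·4 = 32
T: 2·7+3·1 = 17 | 1·8+3·3+5·0 = 17
J: 2·8+3·0 = 16 | 1·6+3·0+5·2 = 16
B: 2·2+3·2 = 10 | 1·1+3·3+5·0 = 10
gcd(2,3,1,3,5) = 1

Coefficients: [2, 3, 1, 3, 5]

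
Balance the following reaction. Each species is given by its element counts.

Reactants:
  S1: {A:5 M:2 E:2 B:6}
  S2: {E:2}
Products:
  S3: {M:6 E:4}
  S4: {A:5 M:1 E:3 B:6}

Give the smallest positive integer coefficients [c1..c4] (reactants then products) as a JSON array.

Coefficients: [6, 5, 1, 6]

A: 6·5+5·0 = 30 | 1·0+6·5 = 30
M: 6·2+5·0 = 12 | 1·6+6·1 = 12
E: 6·2+5·2 = 22 | 1·4+6·3 = 22
B: 6·6+5·0 = 36 | 1·0+6·6 = 36
gcd(6,5,1,6) = 1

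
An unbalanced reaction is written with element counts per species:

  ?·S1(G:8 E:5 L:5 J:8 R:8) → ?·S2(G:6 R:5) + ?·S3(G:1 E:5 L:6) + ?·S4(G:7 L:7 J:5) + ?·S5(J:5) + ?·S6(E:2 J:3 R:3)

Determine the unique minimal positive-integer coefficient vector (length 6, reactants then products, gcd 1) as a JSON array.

Coefficients: [5, 5, 3, 1, 4, 5]

G: 5·8 = 40 | 5·6+3·1+1·7+4·0+5·0 = 40
E: 5·5 = 25 | 5·0+3·5+1·0+4·0+5·2 = 25
L: 5·5 = 25 | 5·0+3·6+1·7+4·0+5·0 = 25
J: 5·8 = 40 | 5·0+3·0+1·5+4·5+5·3 = 40
R: 5·8 = 40 | 5·5+3·0+1·0+4·0+5·3 = 40
gcd(5,5,3,1,4,5) = 1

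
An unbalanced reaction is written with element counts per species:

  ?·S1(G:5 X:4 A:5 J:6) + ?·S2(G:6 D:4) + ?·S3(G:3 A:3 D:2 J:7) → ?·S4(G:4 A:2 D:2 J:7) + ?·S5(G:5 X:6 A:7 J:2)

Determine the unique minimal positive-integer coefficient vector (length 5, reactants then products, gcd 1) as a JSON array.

G: 3·5+1·6+3·3 = 30 | 5·4+2·5 = 30
X: 3·4+1·0+3·0 = 12 | 5·0+2·6 = 12
A: 3·5+1·0+3·3 = 24 | 5·2+2·7 = 24
D: 3·0+1·4+3·2 = 10 | 5·2+2·0 = 10
J: 3·6+1·0+3·7 = 39 | 5·7+2·2 = 39
gcd(3,1,3,5,2) = 1

Coefficients: [3, 1, 3, 5, 2]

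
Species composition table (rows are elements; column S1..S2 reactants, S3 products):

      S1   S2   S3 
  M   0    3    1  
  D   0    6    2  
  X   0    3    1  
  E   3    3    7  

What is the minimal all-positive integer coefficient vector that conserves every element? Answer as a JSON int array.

Coefficients: [6, 1, 3]

M: 6·0+1·3 = 3 | 3·1 = 3
D: 6·0+1·6 = 6 | 3·2 = 6
X: 6·0+1·3 = 3 | 3·1 = 3
E: 6·3+1·3 = 21 | 3·7 = 21
gcd(6,1,3) = 1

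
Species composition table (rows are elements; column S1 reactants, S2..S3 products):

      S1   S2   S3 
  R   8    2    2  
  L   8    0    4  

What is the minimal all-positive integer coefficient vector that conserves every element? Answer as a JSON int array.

Coefficients: [1, 2, 2]

R: 1·8 = 8 | 2·2+2·2 = 8
L: 1·8 = 8 | 2·0+2·4 = 8
gcd(1,2,2) = 1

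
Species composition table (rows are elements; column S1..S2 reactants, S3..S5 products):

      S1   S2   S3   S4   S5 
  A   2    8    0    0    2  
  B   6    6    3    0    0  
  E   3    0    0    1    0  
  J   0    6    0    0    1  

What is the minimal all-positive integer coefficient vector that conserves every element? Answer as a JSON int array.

Coefficients: [2, 1, 6, 6, 6]

A: 2·2+1·8 = 12 | 6·0+6·0+6·2 = 12
B: 2·6+1·6 = 18 | 6·3+6·0+6·0 = 18
E: 2·3+1·0 = 6 | 6·0+6·1+6·0 = 6
J: 2·0+1·6 = 6 | 6·0+6·0+6·1 = 6
gcd(2,1,6,6,6) = 1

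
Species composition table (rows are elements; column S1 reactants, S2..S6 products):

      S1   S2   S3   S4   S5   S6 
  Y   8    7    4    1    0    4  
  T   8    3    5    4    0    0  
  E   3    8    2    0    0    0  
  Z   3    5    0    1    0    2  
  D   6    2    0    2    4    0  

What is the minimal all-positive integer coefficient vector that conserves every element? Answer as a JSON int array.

Coefficients: [6, 1, 5, 5, 6, 4]

Y: 6·8 = 48 | 1·7+5·4+5·1+6·0+4·4 = 48
T: 6·8 = 48 | 1·3+5·5+5·4+6·0+4·0 = 48
E: 6·3 = 18 | 1·8+5·2+5·0+6·0+4·0 = 18
Z: 6·3 = 18 | 1·5+5·0+5·1+6·0+4·2 = 18
D: 6·6 = 36 | 1·2+5·0+5·2+6·4+4·0 = 36
gcd(6,1,5,5,6,4) = 1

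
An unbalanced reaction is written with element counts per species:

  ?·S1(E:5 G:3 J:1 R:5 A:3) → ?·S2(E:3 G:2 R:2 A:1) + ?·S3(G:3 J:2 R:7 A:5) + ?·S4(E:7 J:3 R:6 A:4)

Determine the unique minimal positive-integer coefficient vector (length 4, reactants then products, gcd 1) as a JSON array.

E: 5·5 = 25 | 6·3+1·0+1·7 = 25
G: 5·3 = 15 | 6·2+1·3+1·0 = 15
J: 5·1 = 5 | 6·0+1·2+1·3 = 5
R: 5·5 = 25 | 6·2+1·7+1·6 = 25
A: 5·3 = 15 | 6·1+1·5+1·4 = 15
gcd(5,6,1,1) = 1

Coefficients: [5, 6, 1, 1]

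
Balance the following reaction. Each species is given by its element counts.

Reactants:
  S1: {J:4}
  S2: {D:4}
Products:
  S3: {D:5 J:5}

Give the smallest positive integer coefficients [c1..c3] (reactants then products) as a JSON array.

Coefficients: [5, 5, 4]

D: 5·0+5·4 = 20 | 4·5 = 20
J: 5·4+5·0 = 20 | 4·5 = 20
gcd(5,5,4) = 1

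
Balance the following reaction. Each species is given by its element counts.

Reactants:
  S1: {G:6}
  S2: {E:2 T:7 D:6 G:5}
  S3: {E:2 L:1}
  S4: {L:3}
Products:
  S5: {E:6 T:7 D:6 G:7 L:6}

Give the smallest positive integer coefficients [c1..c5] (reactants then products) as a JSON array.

E: 1·0+3·2+6·2+4·0 = 18 | 3·6 = 18
T: 1·0+3·7+6·0+4·0 = 21 | 3·7 = 21
D: 1·0+3·6+6·0+4·0 = 18 | 3·6 = 18
G: 1·6+3·5+6·0+4·0 = 21 | 3·7 = 21
L: 1·0+3·0+6·1+4·3 = 18 | 3·6 = 18
gcd(1,3,6,4,3) = 1

Coefficients: [1, 3, 6, 4, 3]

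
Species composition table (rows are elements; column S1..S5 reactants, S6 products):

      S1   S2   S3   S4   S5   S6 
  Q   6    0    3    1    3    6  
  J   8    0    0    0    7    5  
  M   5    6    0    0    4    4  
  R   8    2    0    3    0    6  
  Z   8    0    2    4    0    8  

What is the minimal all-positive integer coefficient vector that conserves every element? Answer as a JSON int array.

Q: 2·6+1·0+4·3+6·1+2·3 = 36 | 6·6 = 36
J: 2·8+1·0+4·0+6·0+2·7 = 30 | 6·5 = 30
M: 2·5+1·6+4·0+6·0+2·4 = 24 | 6·4 = 24
R: 2·8+1·2+4·0+6·3+2·0 = 36 | 6·6 = 36
Z: 2·8+1·0+4·2+6·4+2·0 = 48 | 6·8 = 48
gcd(2,1,4,6,2,6) = 1

Coefficients: [2, 1, 4, 6, 2, 6]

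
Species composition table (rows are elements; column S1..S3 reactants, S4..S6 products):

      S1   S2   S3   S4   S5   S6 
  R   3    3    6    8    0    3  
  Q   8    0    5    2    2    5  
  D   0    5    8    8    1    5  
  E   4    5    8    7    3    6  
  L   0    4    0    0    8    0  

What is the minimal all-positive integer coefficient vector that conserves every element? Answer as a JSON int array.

Coefficients: [1, 2, 5, 3, 1, 5]

R: 1·3+2·3+5·6 = 39 | 3·8+1·0+5·3 = 39
Q: 1·8+2·0+5·5 = 33 | 3·2+1·2+5·5 = 33
D: 1·0+2·5+5·8 = 50 | 3·8+1·1+5·5 = 50
E: 1·4+2·5+5·8 = 54 | 3·7+1·3+5·6 = 54
L: 1·0+2·4+5·0 = 8 | 3·0+1·8+5·0 = 8
gcd(1,2,5,3,1,5) = 1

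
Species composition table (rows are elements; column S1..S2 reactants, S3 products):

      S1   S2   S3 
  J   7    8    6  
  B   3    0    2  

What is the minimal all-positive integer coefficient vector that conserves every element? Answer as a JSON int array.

Coefficients: [4, 1, 6]

J: 4·7+1·8 = 36 | 6·6 = 36
B: 4·3+1·0 = 12 | 6·2 = 12
gcd(4,1,6) = 1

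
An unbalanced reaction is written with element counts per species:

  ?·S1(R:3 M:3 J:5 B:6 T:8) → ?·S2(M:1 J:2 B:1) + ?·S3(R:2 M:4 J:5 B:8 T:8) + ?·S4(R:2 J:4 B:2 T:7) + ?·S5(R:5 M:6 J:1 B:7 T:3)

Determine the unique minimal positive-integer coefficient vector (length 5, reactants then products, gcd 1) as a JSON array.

R: 5·3 = 15 | 1·0+2·2+3·2+1·5 = 15
M: 5·3 = 15 | 1·1+2·4+3·0+1·6 = 15
J: 5·5 = 25 | 1·2+2·5+3·4+1·1 = 25
B: 5·6 = 30 | 1·1+2·8+3·2+1·7 = 30
T: 5·8 = 40 | 1·0+2·8+3·7+1·3 = 40
gcd(5,1,2,3,1) = 1

Coefficients: [5, 1, 2, 3, 1]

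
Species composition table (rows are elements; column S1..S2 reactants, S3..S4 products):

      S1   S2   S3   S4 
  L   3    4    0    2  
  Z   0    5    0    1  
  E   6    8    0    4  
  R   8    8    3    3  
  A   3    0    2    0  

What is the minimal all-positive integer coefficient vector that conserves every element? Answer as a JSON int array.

Coefficients: [2, 1, 3, 5]

L: 2·3+1·4 = 10 | 3·0+5·2 = 10
Z: 2·0+1·5 = 5 | 3·0+5·1 = 5
E: 2·6+1·8 = 20 | 3·0+5·4 = 20
R: 2·8+1·8 = 24 | 3·3+5·3 = 24
A: 2·3+1·0 = 6 | 3·2+5·0 = 6
gcd(2,1,3,5) = 1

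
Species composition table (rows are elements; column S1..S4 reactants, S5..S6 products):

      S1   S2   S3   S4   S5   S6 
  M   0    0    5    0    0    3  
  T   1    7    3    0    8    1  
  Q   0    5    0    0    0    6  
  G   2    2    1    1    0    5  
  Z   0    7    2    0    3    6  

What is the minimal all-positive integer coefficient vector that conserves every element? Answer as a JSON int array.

Coefficients: [2, 6, 3, 6, 6, 5]

M: 2·0+6·0+3·5+6·0 = 15 | 6·0+5·3 = 15
T: 2·1+6·7+3·3+6·0 = 53 | 6·8+5·1 = 53
Q: 2·0+6·5+3·0+6·0 = 30 | 6·0+5·6 = 30
G: 2·2+6·2+3·1+6·1 = 25 | 6·0+5·5 = 25
Z: 2·0+6·7+3·2+6·0 = 48 | 6·3+5·6 = 48
gcd(2,6,3,6,6,5) = 1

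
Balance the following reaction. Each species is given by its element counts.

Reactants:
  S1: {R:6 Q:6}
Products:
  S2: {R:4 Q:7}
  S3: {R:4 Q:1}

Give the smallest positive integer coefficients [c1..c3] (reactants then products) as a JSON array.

R: 4·6 = 24 | 3·4+3·4 = 24
Q: 4·6 = 24 | 3·7+3·1 = 24
gcd(4,3,3) = 1

Coefficients: [4, 3, 3]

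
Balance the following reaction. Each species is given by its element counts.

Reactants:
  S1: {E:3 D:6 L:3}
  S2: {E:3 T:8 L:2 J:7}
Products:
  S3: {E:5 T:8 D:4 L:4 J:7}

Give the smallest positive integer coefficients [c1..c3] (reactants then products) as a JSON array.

E: 2·3+3·3 = 15 | 3·5 = 15
T: 2·0+3·8 = 24 | 3·8 = 24
D: 2·6+3·0 = 12 | 3·4 = 12
L: 2·3+3·2 = 12 | 3·4 = 12
J: 2·0+3·7 = 21 | 3·7 = 21
gcd(2,3,3) = 1

Coefficients: [2, 3, 3]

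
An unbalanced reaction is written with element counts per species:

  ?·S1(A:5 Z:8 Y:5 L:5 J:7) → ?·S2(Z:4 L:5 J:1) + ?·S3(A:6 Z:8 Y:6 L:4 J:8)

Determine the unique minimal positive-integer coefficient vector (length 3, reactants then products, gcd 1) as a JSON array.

A: 6·5 = 30 | 2·0+5·6 = 30
Z: 6·8 = 48 | 2·4+5·8 = 48
Y: 6·5 = 30 | 2·0+5·6 = 30
L: 6·5 = 30 | 2·5+5·4 = 30
J: 6·7 = 42 | 2·1+5·8 = 42
gcd(6,2,5) = 1

Coefficients: [6, 2, 5]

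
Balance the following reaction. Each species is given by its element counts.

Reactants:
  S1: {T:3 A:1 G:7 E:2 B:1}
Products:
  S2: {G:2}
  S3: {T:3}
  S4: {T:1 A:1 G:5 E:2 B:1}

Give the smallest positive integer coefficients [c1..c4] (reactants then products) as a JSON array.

Coefficients: [3, 3, 2, 3]

T: 3·3 = 9 | 3·0+2·3+3·1 = 9
A: 3·1 = 3 | 3·0+2·0+3·1 = 3
G: 3·7 = 21 | 3·2+2·0+3·5 = 21
E: 3·2 = 6 | 3·0+2·0+3·2 = 6
B: 3·1 = 3 | 3·0+2·0+3·1 = 3
gcd(3,3,2,3) = 1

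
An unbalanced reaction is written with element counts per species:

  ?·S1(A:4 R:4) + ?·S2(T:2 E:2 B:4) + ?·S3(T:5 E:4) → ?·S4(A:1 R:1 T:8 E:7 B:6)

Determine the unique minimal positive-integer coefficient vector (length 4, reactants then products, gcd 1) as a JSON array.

Coefficients: [1, 6, 4, 4]

A: 1·4+6·0+4·0 = 4 | 4·1 = 4
R: 1·4+6·0+4·0 = 4 | 4·1 = 4
T: 1·0+6·2+4·5 = 32 | 4·8 = 32
E: 1·0+6·2+4·4 = 28 | 4·7 = 28
B: 1·0+6·4+4·0 = 24 | 4·6 = 24
gcd(1,6,4,4) = 1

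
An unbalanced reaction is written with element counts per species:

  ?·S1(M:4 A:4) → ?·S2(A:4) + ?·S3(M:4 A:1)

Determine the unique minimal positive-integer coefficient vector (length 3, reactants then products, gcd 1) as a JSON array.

Coefficients: [4, 3, 4]

M: 4·4 = 16 | 3·0+4·4 = 16
A: 4·4 = 16 | 3·4+4·1 = 16
gcd(4,3,4) = 1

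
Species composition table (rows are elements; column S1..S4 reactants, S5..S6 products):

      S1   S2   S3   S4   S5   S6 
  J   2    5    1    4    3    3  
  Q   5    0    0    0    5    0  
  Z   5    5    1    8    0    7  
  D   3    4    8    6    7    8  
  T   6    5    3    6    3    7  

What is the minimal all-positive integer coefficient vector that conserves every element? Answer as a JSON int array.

J: 2·2+1·5+4·1+2·4 = 21 | 2·3+5·3 = 21
Q: 2·5+1·0+4·0+2·0 = 10 | 2·5+5·0 = 10
Z: 2·5+1·5+4·1+2·8 = 35 | 2·0+5·7 = 35
D: 2·3+1·4+4·8+2·6 = 54 | 2·7+5·8 = 54
T: 2·6+1·5+4·3+2·6 = 41 | 2·3+5·7 = 41
gcd(2,1,4,2,2,5) = 1

Coefficients: [2, 1, 4, 2, 2, 5]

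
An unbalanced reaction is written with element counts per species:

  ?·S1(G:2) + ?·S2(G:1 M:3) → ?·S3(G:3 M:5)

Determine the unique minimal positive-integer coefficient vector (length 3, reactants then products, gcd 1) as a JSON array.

G: 2·2+5·1 = 9 | 3·3 = 9
M: 2·0+5·3 = 15 | 3·5 = 15
gcd(2,5,3) = 1

Coefficients: [2, 5, 3]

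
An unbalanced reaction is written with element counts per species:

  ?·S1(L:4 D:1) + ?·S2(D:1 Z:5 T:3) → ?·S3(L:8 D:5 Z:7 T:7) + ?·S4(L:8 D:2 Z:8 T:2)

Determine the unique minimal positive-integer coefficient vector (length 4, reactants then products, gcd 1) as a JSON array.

L: 4·4+3·0 = 16 | 1·8+1·8 = 16
D: 4·1+3·1 = 7 | 1·5+1·2 = 7
Z: 4·0+3·5 = 15 | 1·7+1·8 = 15
T: 4·0+3·3 = 9 | 1·7+1·2 = 9
gcd(4,3,1,1) = 1

Coefficients: [4, 3, 1, 1]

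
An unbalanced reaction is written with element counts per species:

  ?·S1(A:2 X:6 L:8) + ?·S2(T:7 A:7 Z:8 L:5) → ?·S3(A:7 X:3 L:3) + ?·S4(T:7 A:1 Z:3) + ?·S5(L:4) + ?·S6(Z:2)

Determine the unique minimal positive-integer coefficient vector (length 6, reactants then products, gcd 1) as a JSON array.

T: 1·0+2·7 = 14 | 2·0+2·7+3·0+5·0 = 14
A: 1·2+2·7 = 16 | 2·7+2·1+3·0+5·0 = 16
Z: 1·0+2·8 = 16 | 2·0+2·3+3·0+5·2 = 16
X: 1·6+2·0 = 6 | 2·3+2·0+3·0+5·0 = 6
L: 1·8+2·5 = 18 | 2·3+2·0+3·4+5·0 = 18
gcd(1,2,2,2,3,5) = 1

Coefficients: [1, 2, 2, 2, 3, 5]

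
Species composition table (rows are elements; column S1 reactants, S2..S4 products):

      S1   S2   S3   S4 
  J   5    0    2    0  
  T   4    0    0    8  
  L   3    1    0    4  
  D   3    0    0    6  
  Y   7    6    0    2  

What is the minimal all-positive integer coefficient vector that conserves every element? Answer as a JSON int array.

J: 2·5 = 10 | 2·0+5·2+1·0 = 10
T: 2·4 = 8 | 2·0+5·0+1·8 = 8
L: 2·3 = 6 | 2·1+5·0+1·4 = 6
D: 2·3 = 6 | 2·0+5·0+1·6 = 6
Y: 2·7 = 14 | 2·6+5·0+1·2 = 14
gcd(2,2,5,1) = 1

Coefficients: [2, 2, 5, 1]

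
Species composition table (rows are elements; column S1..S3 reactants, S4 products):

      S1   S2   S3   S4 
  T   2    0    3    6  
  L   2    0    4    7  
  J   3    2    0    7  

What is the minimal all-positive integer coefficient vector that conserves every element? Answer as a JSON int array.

Coefficients: [6, 5, 4, 4]

T: 6·2+5·0+4·3 = 24 | 4·6 = 24
L: 6·2+5·0+4·4 = 28 | 4·7 = 28
J: 6·3+5·2+4·0 = 28 | 4·7 = 28
gcd(6,5,4,4) = 1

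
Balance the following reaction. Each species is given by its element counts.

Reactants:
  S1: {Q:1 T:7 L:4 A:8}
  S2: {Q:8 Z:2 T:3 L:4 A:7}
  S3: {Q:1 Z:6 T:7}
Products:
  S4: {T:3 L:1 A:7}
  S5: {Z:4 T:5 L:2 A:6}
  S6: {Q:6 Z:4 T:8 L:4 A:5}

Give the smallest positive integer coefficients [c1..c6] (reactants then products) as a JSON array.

Coefficients: [3, 3, 3, 2, 1, 5]

Q: 3·1+3·8+3·1 = 30 | 2·0+1·0+5·6 = 30
Z: 3·0+3·2+3·6 = 24 | 2·0+1·4+5·4 = 24
T: 3·7+3·3+3·7 = 51 | 2·3+1·5+5·8 = 51
L: 3·4+3·4+3·0 = 24 | 2·1+1·2+5·4 = 24
A: 3·8+3·7+3·0 = 45 | 2·7+1·6+5·5 = 45
gcd(3,3,3,2,1,5) = 1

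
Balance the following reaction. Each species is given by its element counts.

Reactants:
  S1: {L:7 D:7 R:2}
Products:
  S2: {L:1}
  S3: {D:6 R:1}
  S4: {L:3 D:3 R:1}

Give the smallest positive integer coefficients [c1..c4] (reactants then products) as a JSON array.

Coefficients: [3, 6, 1, 5]

L: 3·7 = 21 | 6·1+1·0+5·3 = 21
D: 3·7 = 21 | 6·0+1·6+5·3 = 21
R: 3·2 = 6 | 6·0+1·1+5·1 = 6
gcd(3,6,1,5) = 1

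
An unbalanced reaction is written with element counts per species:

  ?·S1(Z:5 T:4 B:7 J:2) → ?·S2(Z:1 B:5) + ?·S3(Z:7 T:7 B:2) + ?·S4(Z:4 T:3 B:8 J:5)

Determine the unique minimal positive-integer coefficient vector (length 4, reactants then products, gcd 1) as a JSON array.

Coefficients: [5, 3, 2, 2]

Z: 5·5 = 25 | 3·1+2·7+2·4 = 25
T: 5·4 = 20 | 3·0+2·7+2·3 = 20
B: 5·7 = 35 | 3·5+2·2+2·8 = 35
J: 5·2 = 10 | 3·0+2·0+2·5 = 10
gcd(5,3,2,2) = 1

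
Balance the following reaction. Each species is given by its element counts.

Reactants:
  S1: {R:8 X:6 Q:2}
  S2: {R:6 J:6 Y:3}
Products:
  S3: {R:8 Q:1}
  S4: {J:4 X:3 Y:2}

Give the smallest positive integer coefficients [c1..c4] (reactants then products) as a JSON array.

R: 3·8+4·6 = 48 | 6·8+6·0 = 48
J: 3·0+4·6 = 24 | 6·0+6·4 = 24
X: 3·6+4·0 = 18 | 6·0+6·3 = 18
Y: 3·0+4·3 = 12 | 6·0+6·2 = 12
Q: 3·2+4·0 = 6 | 6·1+6·0 = 6
gcd(3,4,6,6) = 1

Coefficients: [3, 4, 6, 6]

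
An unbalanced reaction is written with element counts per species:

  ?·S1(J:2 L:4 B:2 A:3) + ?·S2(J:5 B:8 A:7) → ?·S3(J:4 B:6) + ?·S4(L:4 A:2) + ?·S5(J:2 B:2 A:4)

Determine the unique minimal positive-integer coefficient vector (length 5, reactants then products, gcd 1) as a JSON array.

J: 6·2+2·5 = 22 | 3·4+6·0+5·2 = 22
L: 6·4+2·0 = 24 | 3·0+6·4+5·0 = 24
B: 6·2+2·8 = 28 | 3·6+6·0+5·2 = 28
A: 6·3+2·7 = 32 | 3·0+6·2+5·4 = 32
gcd(6,2,3,6,5) = 1

Coefficients: [6, 2, 3, 6, 5]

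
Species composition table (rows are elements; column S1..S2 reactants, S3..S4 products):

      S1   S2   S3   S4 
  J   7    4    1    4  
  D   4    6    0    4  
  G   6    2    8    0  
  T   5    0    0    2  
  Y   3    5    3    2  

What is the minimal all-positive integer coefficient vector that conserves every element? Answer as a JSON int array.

J: 2·7+2·4 = 22 | 2·1+5·4 = 22
D: 2·4+2·6 = 20 | 2·0+5·4 = 20
G: 2·6+2·2 = 16 | 2·8+5·0 = 16
T: 2·5+2·0 = 10 | 2·0+5·2 = 10
Y: 2·3+2·5 = 16 | 2·3+5·2 = 16
gcd(2,2,2,5) = 1

Coefficients: [2, 2, 2, 5]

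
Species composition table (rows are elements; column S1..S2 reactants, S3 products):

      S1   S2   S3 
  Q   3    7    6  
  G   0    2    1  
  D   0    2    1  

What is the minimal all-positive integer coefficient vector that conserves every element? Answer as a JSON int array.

Q: 5·3+3·7 = 36 | 6·6 = 36
G: 5·0+3·2 = 6 | 6·1 = 6
D: 5·0+3·2 = 6 | 6·1 = 6
gcd(5,3,6) = 1

Coefficients: [5, 3, 6]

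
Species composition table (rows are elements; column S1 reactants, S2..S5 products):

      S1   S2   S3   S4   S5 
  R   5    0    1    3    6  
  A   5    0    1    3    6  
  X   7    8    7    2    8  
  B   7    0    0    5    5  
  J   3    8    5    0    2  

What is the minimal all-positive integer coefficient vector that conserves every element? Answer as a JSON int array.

R: 5·5 = 25 | 1·0+1·1+6·3+1·6 = 25
A: 5·5 = 25 | 1·0+1·1+6·3+1·6 = 25
X: 5·7 = 35 | 1·8+1·7+6·2+1·8 = 35
B: 5·7 = 35 | 1·0+1·0+6·5+1·5 = 35
J: 5·3 = 15 | 1·8+1·5+6·0+1·2 = 15
gcd(5,1,1,6,1) = 1

Coefficients: [5, 1, 1, 6, 1]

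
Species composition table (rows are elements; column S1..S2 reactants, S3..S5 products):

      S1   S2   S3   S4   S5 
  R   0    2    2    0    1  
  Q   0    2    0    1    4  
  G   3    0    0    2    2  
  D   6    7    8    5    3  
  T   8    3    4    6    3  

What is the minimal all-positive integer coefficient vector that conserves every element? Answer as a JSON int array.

R: 4·0+6·2 = 12 | 5·2+4·0+2·1 = 12
Q: 4·0+6·2 = 12 | 5·0+4·1+2·4 = 12
G: 4·3+6·0 = 12 | 5·0+4·2+2·2 = 12
D: 4·6+6·7 = 66 | 5·8+4·5+2·3 = 66
T: 4·8+6·3 = 50 | 5·4+4·6+2·3 = 50
gcd(4,6,5,4,2) = 1

Coefficients: [4, 6, 5, 4, 2]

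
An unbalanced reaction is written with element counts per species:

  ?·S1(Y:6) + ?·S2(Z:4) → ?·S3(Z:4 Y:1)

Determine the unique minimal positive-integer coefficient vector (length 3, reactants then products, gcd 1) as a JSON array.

Coefficients: [1, 6, 6]

Z: 1·0+6·4 = 24 | 6·4 = 24
Y: 1·6+6·0 = 6 | 6·1 = 6
gcd(1,6,6) = 1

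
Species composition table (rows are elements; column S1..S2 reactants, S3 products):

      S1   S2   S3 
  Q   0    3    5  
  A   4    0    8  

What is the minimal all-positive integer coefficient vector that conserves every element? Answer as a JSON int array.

Q: 6·0+5·3 = 15 | 3·5 = 15
A: 6·4+5·0 = 24 | 3·8 = 24
gcd(6,5,3) = 1

Coefficients: [6, 5, 3]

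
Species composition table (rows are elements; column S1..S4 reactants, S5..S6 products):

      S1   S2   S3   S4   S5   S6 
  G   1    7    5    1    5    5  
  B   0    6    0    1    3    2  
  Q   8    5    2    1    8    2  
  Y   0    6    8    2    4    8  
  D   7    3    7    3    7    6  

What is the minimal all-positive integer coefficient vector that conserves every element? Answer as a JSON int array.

Coefficients: [3, 3, 2, 1, 5, 2]

G: 3·1+3·7+2·5+1·1 = 35 | 5·5+2·5 = 35
B: 3·0+3·6+2·0+1·1 = 19 | 5·3+2·2 = 19
Q: 3·8+3·5+2·2+1·1 = 44 | 5·8+2·2 = 44
Y: 3·0+3·6+2·8+1·2 = 36 | 5·4+2·8 = 36
D: 3·7+3·3+2·7+1·3 = 47 | 5·7+2·6 = 47
gcd(3,3,2,1,5,2) = 1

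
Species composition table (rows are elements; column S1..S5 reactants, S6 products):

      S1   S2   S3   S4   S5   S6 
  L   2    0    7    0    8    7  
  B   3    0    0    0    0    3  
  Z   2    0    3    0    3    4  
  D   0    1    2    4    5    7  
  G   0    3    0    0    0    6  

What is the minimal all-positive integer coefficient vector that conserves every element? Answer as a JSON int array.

Coefficients: [3, 6, 1, 2, 1, 3]

L: 3·2+6·0+1·7+2·0+1·8 = 21 | 3·7 = 21
B: 3·3+6·0+1·0+2·0+1·0 = 9 | 3·3 = 9
Z: 3·2+6·0+1·3+2·0+1·3 = 12 | 3·4 = 12
D: 3·0+6·1+1·2+2·4+1·5 = 21 | 3·7 = 21
G: 3·0+6·3+1·0+2·0+1·0 = 18 | 3·6 = 18
gcd(3,6,1,2,1,3) = 1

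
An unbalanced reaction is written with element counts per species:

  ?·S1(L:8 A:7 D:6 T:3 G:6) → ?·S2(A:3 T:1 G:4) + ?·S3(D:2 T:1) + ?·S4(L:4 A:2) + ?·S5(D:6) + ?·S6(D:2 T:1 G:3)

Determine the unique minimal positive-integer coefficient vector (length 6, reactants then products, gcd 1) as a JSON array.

Coefficients: [3, 3, 4, 6, 1, 2]

L: 3·8 = 24 | 3·0+4·0+6·4+1·0+2·0 = 24
A: 3·7 = 21 | 3·3+4·0+6·2+1·0+2·0 = 21
D: 3·6 = 18 | 3·0+4·2+6·0+1·6+2·2 = 18
T: 3·3 = 9 | 3·1+4·1+6·0+1·0+2·1 = 9
G: 3·6 = 18 | 3·4+4·0+6·0+1·0+2·3 = 18
gcd(3,3,4,6,1,2) = 1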